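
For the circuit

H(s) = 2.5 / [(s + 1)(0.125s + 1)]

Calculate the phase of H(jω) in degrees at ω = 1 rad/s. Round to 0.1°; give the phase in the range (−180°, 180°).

At ω = 1 rad/s:
pole (1 + j1·1) = 1 + j1 → |·| ≈ 1.4142, ∠ ≈ 45.00°
pole (1 + j1·0.125) = 1 + j0.125 → |·| ≈ 1.0078, ∠ ≈ 7.13°
∠H = (0°) − (45.00° + 7.13°) = -52.13°

-52.1°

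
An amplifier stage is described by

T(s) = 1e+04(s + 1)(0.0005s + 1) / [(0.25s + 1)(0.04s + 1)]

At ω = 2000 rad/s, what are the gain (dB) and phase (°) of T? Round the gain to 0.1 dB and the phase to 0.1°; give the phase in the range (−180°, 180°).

At ω = 2000 rad/s:
zero (1 + j2000·1) = 1 + j2000 → |·| ≈ 2000, ∠ ≈ 89.97°
zero (1 + j2000·0.0005) = 1 + j1 → |·| ≈ 1.4142, ∠ ≈ 45.00°
pole (1 + j2000·0.25) = 1 + j500 → |·| ≈ 500, ∠ ≈ 89.89°
pole (1 + j2000·0.04) = 1 + j80 → |·| ≈ 80.006, ∠ ≈ 89.28°
|T| = 1e+04 · 2000 · 1.4142 / (500 · 80.006) ≈ 707.05
Gain = 20 log₁₀(707.05) ≈ 56.99 dB
∠T = (89.97° + 45.00°) − (89.89° + 89.28°) = -44.20°

57.0 dB, -44.2°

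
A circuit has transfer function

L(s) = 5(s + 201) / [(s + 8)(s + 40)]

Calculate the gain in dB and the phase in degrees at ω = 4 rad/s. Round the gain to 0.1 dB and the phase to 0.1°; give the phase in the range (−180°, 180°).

At s = jω = j4:
zero (s+201): 201 + j4 → |·| = √(201²+4²) = √40417 ≈ 201.04, ∠ = arctan(4/201) ≈ 1.14°
pole (s+8): 8 + j4 → |·| = √(8²+4²) = √80 ≈ 8.9443, ∠ = arctan(4/8) ≈ 26.57°
pole (s+40): 40 + j4 → |·| = √(40²+4²) = √1616 ≈ 40.2, ∠ = arctan(4/40) ≈ 5.71°
|L| = 5 · 201.04 / 359.56 ≈ 2.7956
Gain = 20 log₁₀(2.7956) ≈ 8.93 dB
∠L = 1.14° − 32.28° = -31.14°

8.9 dB, -31.1°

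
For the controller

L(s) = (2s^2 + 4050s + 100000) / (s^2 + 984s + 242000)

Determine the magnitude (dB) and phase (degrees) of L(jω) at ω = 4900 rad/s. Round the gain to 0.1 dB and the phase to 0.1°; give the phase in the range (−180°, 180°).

Substitute s = j4900:
Numerator: 2(j4900)^2 + 4050(j4900) + 100000 = -47920000 + j19845000
Denominator: (j4900)^2 + 984(j4900) + 242000 = -23768000 + j4821600
|N| = √(47920000² + 19845000²) ≈ 5.1867e+07, ∠N ≈ 157.50°
|D| = √(23768000² + 4821600²) ≈ 2.4252e+07, ∠D ≈ 168.53°
|L| = 5.1867e+07 / 2.4252e+07 ≈ 2.1387
Gain = 20 log₁₀(2.1387) ≈ 6.60 dB
∠L = 157.50° − 168.53° = -11.03°

6.6 dB, -11.0°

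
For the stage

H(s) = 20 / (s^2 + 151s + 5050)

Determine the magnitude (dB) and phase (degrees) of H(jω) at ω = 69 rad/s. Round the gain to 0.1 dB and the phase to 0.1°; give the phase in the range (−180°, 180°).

-54.3 dB, -88.4°

Substitute s = j69:
Numerator: 20 = 20 + j0
Denominator: (j69)^2 + 151(j69) + 5050 = 289 + j10419
|N| = √(20² + 0²) ≈ 20, ∠N ≈ 0.00°
|D| = √(289² + 10419²) ≈ 10423, ∠D ≈ 88.41°
|H| = 20 / 10423 ≈ 0.0019188
Gain = 20 log₁₀(0.0019188) ≈ -54.34 dB
∠H = 0.00° − 88.41° = -88.41°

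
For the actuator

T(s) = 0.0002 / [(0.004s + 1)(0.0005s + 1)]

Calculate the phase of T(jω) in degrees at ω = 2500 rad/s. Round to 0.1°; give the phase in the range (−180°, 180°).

At ω = 2500 rad/s:
pole (1 + j2500·0.004) = 1 + j10 → |·| ≈ 10.05, ∠ ≈ 84.29°
pole (1 + j2500·0.0005) = 1 + j1.25 → |·| ≈ 1.6008, ∠ ≈ 51.34°
∠T = (0°) − (84.29° + 51.34°) = -135.63°

-135.6°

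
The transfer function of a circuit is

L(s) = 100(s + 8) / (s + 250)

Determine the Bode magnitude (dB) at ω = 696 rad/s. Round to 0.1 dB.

39.5 dB

At s = jω = j696:
zero (s+8): 8 + j696 → |·| = √(8²+696²) = √484480 ≈ 696.05, ∠ = arctan(696/8) ≈ 89.34°
pole (s+250): 250 + j696 → |·| = √(250²+696²) = √546916 ≈ 739.54, ∠ = arctan(696/250) ≈ 70.24°
|L| = 100 · 696.05 / 739.54 ≈ 94.119
Gain = 20 log₁₀(94.119) ≈ 39.47 dB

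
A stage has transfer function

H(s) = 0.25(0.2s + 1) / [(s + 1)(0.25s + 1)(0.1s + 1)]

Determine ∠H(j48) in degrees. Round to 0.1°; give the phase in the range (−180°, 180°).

-168.2°

At ω = 48 rad/s:
zero (1 + j48·0.2) = 1 + j9.6 → |·| ≈ 9.6519, ∠ ≈ 84.05°
pole (1 + j48·1) = 1 + j48 → |·| ≈ 48.01, ∠ ≈ 88.81°
pole (1 + j48·0.25) = 1 + j12 → |·| ≈ 12.042, ∠ ≈ 85.24°
pole (1 + j48·0.1) = 1 + j4.8 → |·| ≈ 4.9031, ∠ ≈ 78.23°
∠H = (84.05°) − (88.81° + 85.24° + 78.23°) = -168.23°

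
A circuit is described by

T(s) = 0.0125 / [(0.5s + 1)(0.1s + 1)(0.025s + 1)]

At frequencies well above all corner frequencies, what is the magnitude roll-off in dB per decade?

-60 dB/decade

Each pole contributes −20 dB/decade at high frequency; each zero contributes +20 dB/decade.
Net: 0 zero(s) − 3 pole(s) → -60 dB/decade.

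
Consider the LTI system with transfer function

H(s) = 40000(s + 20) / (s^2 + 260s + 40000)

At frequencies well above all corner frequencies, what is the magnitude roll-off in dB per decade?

Each pole contributes −20 dB/decade at high frequency; each zero contributes +20 dB/decade.
Net: 1 zero(s) − 2 pole(s) → -20 dB/decade.

-20 dB/decade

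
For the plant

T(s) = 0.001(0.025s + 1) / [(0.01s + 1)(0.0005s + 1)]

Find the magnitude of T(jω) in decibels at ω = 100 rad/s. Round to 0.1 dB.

At ω = 100 rad/s:
zero (1 + j100·0.025) = 1 + j2.5 → |·| ≈ 2.6926, ∠ ≈ 68.20°
pole (1 + j100·0.01) = 1 + j1 → |·| ≈ 1.4142, ∠ ≈ 45.00°
pole (1 + j100·0.0005) = 1 + j0.05 → |·| ≈ 1.0012, ∠ ≈ 2.86°
|T| = 0.001 · 2.6926 / (1.4142 · 1.0012) ≈ 0.0019017
Gain = 20 log₁₀(0.0019017) ≈ -54.42 dB

-54.4 dB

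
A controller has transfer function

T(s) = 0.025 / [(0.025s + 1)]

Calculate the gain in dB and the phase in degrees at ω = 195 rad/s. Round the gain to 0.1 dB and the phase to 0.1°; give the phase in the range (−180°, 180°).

At ω = 195 rad/s:
pole (1 + j195·0.025) = 1 + j4.875 → |·| ≈ 4.9765, ∠ ≈ 78.41°
|T| = 0.025 · 1 / (4.9765) ≈ 0.0050236
Gain = 20 log₁₀(0.0050236) ≈ -45.98 dB
∠T = (0°) − (78.41°) = -78.41°

-46.0 dB, -78.4°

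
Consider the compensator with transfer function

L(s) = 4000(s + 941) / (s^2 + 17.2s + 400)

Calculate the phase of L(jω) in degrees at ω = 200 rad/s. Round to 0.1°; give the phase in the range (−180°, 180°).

-163.0°

At s = jω = j200:
zero (s+941): 941 + j200 → |·| = √(941²+200²) = √925481 ≈ 962.02, ∠ = arctan(200/941) ≈ 12.00°
quadratic: (j200)² + 17.2·j200 + 400 = -39600 + j3440 → |·| ≈ 39749, ∠ ≈ 175.04°
∠L = 12.00° − 175.04° = -163.04°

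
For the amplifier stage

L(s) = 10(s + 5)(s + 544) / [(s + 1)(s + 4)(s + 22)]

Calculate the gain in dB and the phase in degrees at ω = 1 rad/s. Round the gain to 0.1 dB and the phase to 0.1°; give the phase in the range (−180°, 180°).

46.7 dB, -50.2°

At s = jω = j1:
zero (s+5): 5 + j1 → |·| = √(5²+1²) = √26 ≈ 5.099, ∠ = arctan(1/5) ≈ 11.31°
zero (s+544): 544 + j1 → |·| = √(544²+1²) = √295937 ≈ 544, ∠ = arctan(1/544) ≈ 0.11°
pole (s+1): 1 + j1 → |·| = √(1²+1²) = √2 ≈ 1.4142, ∠ = arctan(1/1) ≈ 45.00°
pole (s+4): 4 + j1 → |·| = √(4²+1²) = √17 ≈ 4.1231, ∠ = arctan(1/4) ≈ 14.04°
pole (s+22): 22 + j1 → |·| = √(22²+1²) = √485 ≈ 22.023, ∠ = arctan(1/22) ≈ 2.60°
|L| = 10 · 2773.9 / 128.41 ≈ 216.02
Gain = 20 log₁₀(216.02) ≈ 46.69 dB
∠L = 11.42° − 61.64° = -50.22°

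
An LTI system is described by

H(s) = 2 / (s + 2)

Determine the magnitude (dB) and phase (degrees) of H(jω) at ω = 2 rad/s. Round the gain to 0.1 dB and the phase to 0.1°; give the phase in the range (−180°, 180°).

Substitute s = j2:
Numerator: 2 = 2 + j0
Denominator: (j2) + 2 = 2 + j2
|N| = √(2² + 0²) ≈ 2, ∠N ≈ 0.00°
|D| = √(2² + 2²) ≈ 2.8284, ∠D ≈ 45.00°
|H| = 2 / 2.8284 ≈ 0.70711
Gain = 20 log₁₀(0.70711) ≈ -3.01 dB
∠H = 0.00° − 45.00° = -45.00°

-3.0 dB, -45.0°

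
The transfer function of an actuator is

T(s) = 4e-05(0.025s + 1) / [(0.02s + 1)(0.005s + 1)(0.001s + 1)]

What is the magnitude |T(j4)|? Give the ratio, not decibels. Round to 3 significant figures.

4.01e-05

At ω = 4 rad/s:
zero (1 + j4·0.025) = 1 + j0.1 → |·| ≈ 1.005, ∠ ≈ 5.71°
pole (1 + j4·0.02) = 1 + j0.08 → |·| ≈ 1.0032, ∠ ≈ 4.57°
pole (1 + j4·0.005) = 1 + j0.02 → |·| ≈ 1.0002, ∠ ≈ 1.15°
pole (1 + j4·0.001) = 1 + j0.004 → |·| ≈ 1, ∠ ≈ 0.23°
|T| = 4e-05 · 1.005 / (1.0032 · 1.0002 · 1) ≈ 4.0064e-05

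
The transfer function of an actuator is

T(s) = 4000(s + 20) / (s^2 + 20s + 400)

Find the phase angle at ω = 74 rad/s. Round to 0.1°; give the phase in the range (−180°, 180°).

-88.9°

At s = jω = j74:
zero (s+20): 20 + j74 → |·| = √(20²+74²) = √5876 ≈ 76.655, ∠ = arctan(74/20) ≈ 74.88°
quadratic: (j74)² + 20·j74 + 400 = -5076 + j1480 → |·| ≈ 5287.4, ∠ ≈ 163.74°
∠T = 74.88° − 163.74° = -88.86°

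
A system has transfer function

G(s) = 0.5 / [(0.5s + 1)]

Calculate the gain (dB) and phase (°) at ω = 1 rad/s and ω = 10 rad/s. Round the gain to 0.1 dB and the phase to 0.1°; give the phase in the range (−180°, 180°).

ω = 1: -7.0 dB, -26.6°; ω = 10: -20.2 dB, -78.7°

At ω = 1 rad/s:
pole (1 + j1·0.5) = 1 + j0.5 → |·| ≈ 1.118, ∠ ≈ 26.57°
|G| = 0.5 · 1 / (1.118) ≈ 0.44723
Gain = 20 log₁₀(0.44723) ≈ -6.99 dB
∠G = (0°) − (26.57°) = -26.57°

At ω = 10 rad/s:
pole (1 + j10·0.5) = 1 + j5 → |·| ≈ 5.099, ∠ ≈ 78.69°
|G| = 0.5 · 1 / (5.099) ≈ 0.098058
Gain = 20 log₁₀(0.098058) ≈ -20.17 dB
∠G = (0°) − (78.69°) = -78.69°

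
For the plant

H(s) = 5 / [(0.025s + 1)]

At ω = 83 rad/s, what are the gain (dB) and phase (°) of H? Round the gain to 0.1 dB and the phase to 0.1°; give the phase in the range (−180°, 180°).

At ω = 83 rad/s:
pole (1 + j83·0.025) = 1 + j2.075 → |·| ≈ 2.3034, ∠ ≈ 64.27°
|H| = 5 · 1 / (2.3034) ≈ 2.1707
Gain = 20 log₁₀(2.1707) ≈ 6.73 dB
∠H = (0°) − (64.27°) = -64.27°

6.7 dB, -64.3°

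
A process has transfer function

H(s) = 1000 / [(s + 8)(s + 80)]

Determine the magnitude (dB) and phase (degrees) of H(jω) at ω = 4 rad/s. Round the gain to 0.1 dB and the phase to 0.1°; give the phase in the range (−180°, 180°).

At s = jω = j4:
pole (s+8): 8 + j4 → |·| = √(8²+4²) = √80 ≈ 8.9443, ∠ = arctan(4/8) ≈ 26.57°
pole (s+80): 80 + j4 → |·| = √(80²+4²) = √6416 ≈ 80.1, ∠ = arctan(4/80) ≈ 2.86°
|H| = 1000 / 716.44 ≈ 1.3958
Gain = 20 log₁₀(1.3958) ≈ 2.90 dB
∠H = 0.00° − 29.43° = -29.43°

2.9 dB, -29.4°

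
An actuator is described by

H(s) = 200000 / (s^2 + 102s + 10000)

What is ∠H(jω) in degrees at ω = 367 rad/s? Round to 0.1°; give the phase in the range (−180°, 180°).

At s = jω = j367:
quadratic: (j367)² + 102·j367 + 10000 = -124689 + j37434 → |·| ≈ 1.3019e+05, ∠ ≈ 163.29°
∠H = 0.00° − 163.29° = -163.29°

-163.3°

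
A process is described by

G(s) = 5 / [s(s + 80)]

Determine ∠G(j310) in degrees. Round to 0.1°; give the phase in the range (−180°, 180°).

At s = jω = j310:
pole (s+80): 80 + j310 → |·| = √(80²+310²) = √102500 ≈ 320.16, ∠ = arctan(310/80) ≈ 75.53°
pole at origin: |s| = 310, ∠ = 90.00° (in denominator)
∠G = 0.00° − 165.53° = -165.53°

-165.5°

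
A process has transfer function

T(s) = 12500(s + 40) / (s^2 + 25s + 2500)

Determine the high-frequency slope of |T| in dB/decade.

Each pole contributes −20 dB/decade at high frequency; each zero contributes +20 dB/decade.
Net: 1 zero(s) − 2 pole(s) → -20 dB/decade.

-20 dB/decade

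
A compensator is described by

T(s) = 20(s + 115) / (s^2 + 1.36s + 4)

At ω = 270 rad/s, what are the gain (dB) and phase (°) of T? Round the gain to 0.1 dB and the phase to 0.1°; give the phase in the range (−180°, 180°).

-21.9 dB, -112.8°

At s = jω = j270:
zero (s+115): 115 + j270 → |·| = √(115²+270²) = √86125 ≈ 293.47, ∠ = arctan(270/115) ≈ 66.93°
quadratic: (j270)² + 1.36·j270 + 4 = -72896 + j367.2 → |·| ≈ 72897, ∠ ≈ 179.71°
|T| = 20 · 293.47 / 72897 ≈ 0.080516
Gain = 20 log₁₀(0.080516) ≈ -21.88 dB
∠T = 66.93° − 179.71° = -112.78°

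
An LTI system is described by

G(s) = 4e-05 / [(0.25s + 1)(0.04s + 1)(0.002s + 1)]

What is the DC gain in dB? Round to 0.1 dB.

-88.0 dB

G(0) = 4e-05 · 1 / 1 = 4e-05
20 log₁₀(4e-05) ≈ -87.96 dB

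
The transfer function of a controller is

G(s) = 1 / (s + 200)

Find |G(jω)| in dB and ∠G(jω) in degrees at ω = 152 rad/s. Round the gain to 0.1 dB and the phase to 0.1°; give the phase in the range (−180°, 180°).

Substitute s = j152:
Numerator: 1 = 1 + j0
Denominator: (j152) + 200 = 200 + j152
|N| = √(1² + 0²) ≈ 1, ∠N ≈ 0.00°
|D| = √(200² + 152²) ≈ 251.21, ∠D ≈ 37.23°
|G| = 1 / 251.21 ≈ 0.0039807
Gain = 20 log₁₀(0.0039807) ≈ -48.00 dB
∠G = 0.00° − 37.23° = -37.23°

-48.0 dB, -37.2°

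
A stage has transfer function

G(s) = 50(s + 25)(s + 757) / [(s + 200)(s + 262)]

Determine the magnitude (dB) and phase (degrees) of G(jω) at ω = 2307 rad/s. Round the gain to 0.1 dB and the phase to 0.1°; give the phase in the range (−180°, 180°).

At s = jω = j2307:
zero (s+25): 25 + j2307 → |·| = √(25²+2307²) = √5322874 ≈ 2307.1, ∠ = arctan(2307/25) ≈ 89.38°
zero (s+757): 757 + j2307 → |·| = √(757²+2307²) = √5895298 ≈ 2428, ∠ = arctan(2307/757) ≈ 71.83°
pole (s+200): 200 + j2307 → |·| = √(200²+2307²) = √5362249 ≈ 2315.7, ∠ = arctan(2307/200) ≈ 85.05°
pole (s+262): 262 + j2307 → |·| = √(262²+2307²) = √5390893 ≈ 2321.8, ∠ = arctan(2307/262) ≈ 83.52°
|G| = 50 · 5.6016e+06 / 5.3766e+06 ≈ 52.092
Gain = 20 log₁₀(52.092) ≈ 34.34 dB
∠G = 161.21° − 168.57° = -7.36°

34.3 dB, -7.4°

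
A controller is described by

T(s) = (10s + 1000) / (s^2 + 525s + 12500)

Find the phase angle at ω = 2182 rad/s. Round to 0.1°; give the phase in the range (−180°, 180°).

Substitute s = j2182:
Numerator: 10(j2182) + 1000 = 1000 + j21820
Denominator: (j2182)^2 + 525(j2182) + 12500 = -4748624 + j1145550
|N| = √(1000² + 21820²) ≈ 21843, ∠N ≈ 87.38°
|D| = √(4748624² + 1145550²) ≈ 4.8848e+06, ∠D ≈ 166.44°
∠T = 87.38° − 166.44° = -79.06°

-79.1°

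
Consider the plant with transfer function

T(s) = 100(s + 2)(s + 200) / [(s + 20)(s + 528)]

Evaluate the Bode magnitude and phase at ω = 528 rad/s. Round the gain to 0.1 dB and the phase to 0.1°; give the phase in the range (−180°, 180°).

At s = jω = j528:
zero (s+2): 2 + j528 → |·| = √(2²+528²) = √278788 ≈ 528, ∠ = arctan(528/2) ≈ 89.78°
zero (s+200): 200 + j528 → |·| = √(200²+528²) = √318784 ≈ 564.61, ∠ = arctan(528/200) ≈ 69.25°
pole (s+20): 20 + j528 → |·| = √(20²+528²) = √279184 ≈ 528.38, ∠ = arctan(528/20) ≈ 87.83°
pole (s+528): 528 + j528 → |·| = √(528²+528²) = √557568 ≈ 746.7, ∠ = arctan(528/528) ≈ 45.00°
|T| = 100 · 2.9811e+05 / 3.9454e+05 ≈ 75.559
Gain = 20 log₁₀(75.559) ≈ 37.57 dB
∠T = 159.03° − 132.83° = 26.20°

37.6 dB, 26.2°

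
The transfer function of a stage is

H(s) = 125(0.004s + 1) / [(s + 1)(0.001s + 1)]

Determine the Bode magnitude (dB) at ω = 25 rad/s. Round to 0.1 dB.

At ω = 25 rad/s:
zero (1 + j25·0.004) = 1 + j0.1 → |·| ≈ 1.005, ∠ ≈ 5.71°
pole (1 + j25·1) = 1 + j25 → |·| ≈ 25.02, ∠ ≈ 87.71°
pole (1 + j25·0.001) = 1 + j0.025 → |·| ≈ 1.0003, ∠ ≈ 1.43°
|H| = 125 · 1.005 / (25.02 · 1.0003) ≈ 5.0195
Gain = 20 log₁₀(5.0195) ≈ 14.01 dB

14.0 dB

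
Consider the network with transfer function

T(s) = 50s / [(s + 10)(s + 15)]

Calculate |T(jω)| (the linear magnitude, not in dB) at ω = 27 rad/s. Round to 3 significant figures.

1.52

At s = jω = j27:
zero at origin: s = j27 → |·| = 27, ∠ = 90.00°
pole (s+10): 10 + j27 → |·| = √(10²+27²) = √829 ≈ 28.792, ∠ = arctan(27/10) ≈ 69.68°
pole (s+15): 15 + j27 → |·| = √(15²+27²) = √954 ≈ 30.887, ∠ = arctan(27/15) ≈ 60.95°
|T| = 50 · 27 / 889.3 ≈ 1.518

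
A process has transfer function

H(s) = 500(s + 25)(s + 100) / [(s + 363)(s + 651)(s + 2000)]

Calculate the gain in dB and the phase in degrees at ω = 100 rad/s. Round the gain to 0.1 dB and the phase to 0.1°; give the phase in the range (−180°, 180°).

At s = jω = j100:
zero (s+25): 25 + j100 → |·| = √(25²+100²) = √10625 ≈ 103.08, ∠ = arctan(100/25) ≈ 75.96°
zero (s+100): 100 + j100 → |·| = √(100²+100²) = √20000 ≈ 141.42, ∠ = arctan(100/100) ≈ 45.00°
pole (s+363): 363 + j100 → |·| = √(363²+100²) = √141769 ≈ 376.52, ∠ = arctan(100/363) ≈ 15.40°
pole (s+651): 651 + j100 → |·| = √(651²+100²) = √433801 ≈ 658.64, ∠ = arctan(100/651) ≈ 8.73°
pole (s+2000): 2000 + j100 → |·| = √(2000²+100²) = √4010000 ≈ 2002.5, ∠ = arctan(100/2000) ≈ 2.86°
|H| = 500 · 14578 / 4.966e+08 ≈ 0.014678
Gain = 20 log₁₀(0.014678) ≈ -36.67 dB
∠H = 120.96° − 26.99° = 93.97°

-36.7 dB, 94.0°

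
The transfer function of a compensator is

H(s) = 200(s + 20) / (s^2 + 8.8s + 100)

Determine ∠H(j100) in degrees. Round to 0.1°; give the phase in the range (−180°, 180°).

At s = jω = j100:
zero (s+20): 20 + j100 → |·| = √(20²+100²) = √10400 ≈ 101.98, ∠ = arctan(100/20) ≈ 78.69°
quadratic: (j100)² + 8.8·j100 + 100 = -9900 + j880 → |·| ≈ 9939, ∠ ≈ 174.92°
∠H = 78.69° − 174.92° = -96.23°

-96.2°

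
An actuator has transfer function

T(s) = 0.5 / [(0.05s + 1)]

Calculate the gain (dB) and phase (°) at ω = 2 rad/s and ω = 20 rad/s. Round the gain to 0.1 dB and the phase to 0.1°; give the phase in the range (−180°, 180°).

ω = 2: -6.1 dB, -5.7°; ω = 20: -9.0 dB, -45.0°

At ω = 2 rad/s:
pole (1 + j2·0.05) = 1 + j0.1 → |·| ≈ 1.005, ∠ ≈ 5.71°
|T| = 0.5 · 1 / (1.005) ≈ 0.49751
Gain = 20 log₁₀(0.49751) ≈ -6.06 dB
∠T = (0°) − (5.71°) = -5.71°

At ω = 20 rad/s:
pole (1 + j20·0.05) = 1 + j1 → |·| ≈ 1.4142, ∠ ≈ 45.00°
|T| = 0.5 · 1 / (1.4142) ≈ 0.35356
Gain = 20 log₁₀(0.35356) ≈ -9.03 dB
∠T = (0°) − (45.00°) = -45.00°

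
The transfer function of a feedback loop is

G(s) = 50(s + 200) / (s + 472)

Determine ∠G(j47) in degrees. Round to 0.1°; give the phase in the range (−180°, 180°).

At s = jω = j47:
zero (s+200): 200 + j47 → |·| = √(200²+47²) = √42209 ≈ 205.45, ∠ = arctan(47/200) ≈ 13.22°
pole (s+472): 472 + j47 → |·| = √(472²+47²) = √224993 ≈ 474.33, ∠ = arctan(47/472) ≈ 5.69°
∠G = 13.22° − 5.69° = 7.53°

7.5°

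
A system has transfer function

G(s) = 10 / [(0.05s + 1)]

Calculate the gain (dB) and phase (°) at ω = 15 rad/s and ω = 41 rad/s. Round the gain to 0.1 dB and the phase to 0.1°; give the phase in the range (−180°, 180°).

At ω = 15 rad/s:
pole (1 + j15·0.05) = 1 + j0.75 → |·| ≈ 1.25, ∠ ≈ 36.87°
|G| = 10 · 1 / (1.25) ≈ 8
Gain = 20 log₁₀(8) ≈ 18.06 dB
∠G = (0°) − (36.87°) = -36.87°

At ω = 41 rad/s:
pole (1 + j41·0.05) = 1 + j2.05 → |·| ≈ 2.2809, ∠ ≈ 64.00°
|G| = 10 · 1 / (2.2809) ≈ 4.3842
Gain = 20 log₁₀(4.3842) ≈ 12.84 dB
∠G = (0°) − (64.00°) = -64.00°

ω = 15: 18.1 dB, -36.9°; ω = 41: 12.8 dB, -64.0°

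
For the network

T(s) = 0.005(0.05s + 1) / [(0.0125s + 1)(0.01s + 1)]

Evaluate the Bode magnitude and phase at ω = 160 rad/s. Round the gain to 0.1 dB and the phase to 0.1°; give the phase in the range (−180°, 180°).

-40.4 dB, -38.6°

At ω = 160 rad/s:
zero (1 + j160·0.05) = 1 + j8 → |·| ≈ 8.0623, ∠ ≈ 82.87°
pole (1 + j160·0.0125) = 1 + j2 → |·| ≈ 2.2361, ∠ ≈ 63.43°
pole (1 + j160·0.01) = 1 + j1.6 → |·| ≈ 1.8868, ∠ ≈ 57.99°
|T| = 0.005 · 8.0623 / (2.2361 · 1.8868) ≈ 0.0095546
Gain = 20 log₁₀(0.0095546) ≈ -40.40 dB
∠T = (82.87°) − (63.43° + 57.99°) = -38.55°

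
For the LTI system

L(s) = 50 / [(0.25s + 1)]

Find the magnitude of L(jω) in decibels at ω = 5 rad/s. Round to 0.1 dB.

At ω = 5 rad/s:
pole (1 + j5·0.25) = 1 + j1.25 → |·| ≈ 1.6008, ∠ ≈ 51.34°
|L| = 50 · 1 / (1.6008) ≈ 31.234
Gain = 20 log₁₀(31.234) ≈ 29.89 dB

29.9 dB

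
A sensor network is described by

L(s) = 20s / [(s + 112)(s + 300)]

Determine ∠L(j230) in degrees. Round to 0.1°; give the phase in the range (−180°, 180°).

At s = jω = j230:
zero at origin: s = j230 → |·| = 230, ∠ = 90.00°
pole (s+112): 112 + j230 → |·| = √(112²+230²) = √65444 ≈ 255.82, ∠ = arctan(230/112) ≈ 64.04°
pole (s+300): 300 + j230 → |·| = √(300²+230²) = √142900 ≈ 378.02, ∠ = arctan(230/300) ≈ 37.48°
∠L = 90.00° − 101.52° = -11.52°

-11.5°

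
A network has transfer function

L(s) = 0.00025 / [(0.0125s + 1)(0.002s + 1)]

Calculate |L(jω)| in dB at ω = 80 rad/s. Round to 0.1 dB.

At ω = 80 rad/s:
pole (1 + j80·0.0125) = 1 + j1 → |·| ≈ 1.4142, ∠ ≈ 45.00°
pole (1 + j80·0.002) = 1 + j0.16 → |·| ≈ 1.0127, ∠ ≈ 9.09°
|L| = 0.00025 · 1 / (1.4142 · 1.0127) ≈ 0.00017456
Gain = 20 log₁₀(0.00017456) ≈ -75.16 dB

-75.2 dB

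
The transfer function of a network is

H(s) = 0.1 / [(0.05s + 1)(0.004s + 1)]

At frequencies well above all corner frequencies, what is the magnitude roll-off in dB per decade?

Each pole contributes −20 dB/decade at high frequency; each zero contributes +20 dB/decade.
Net: 0 zero(s) − 2 pole(s) → -40 dB/decade.

-40 dB/decade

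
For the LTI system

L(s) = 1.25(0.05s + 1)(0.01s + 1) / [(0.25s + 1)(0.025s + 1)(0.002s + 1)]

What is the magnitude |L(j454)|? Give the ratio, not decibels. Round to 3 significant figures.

0.0756

At ω = 454 rad/s:
zero (1 + j454·0.05) = 1 + j22.7 → |·| ≈ 22.722, ∠ ≈ 87.48°
zero (1 + j454·0.01) = 1 + j4.54 → |·| ≈ 4.6488, ∠ ≈ 77.58°
pole (1 + j454·0.25) = 1 + j113.5 → |·| ≈ 113.5, ∠ ≈ 89.50°
pole (1 + j454·0.025) = 1 + j11.35 → |·| ≈ 11.394, ∠ ≈ 84.96°
pole (1 + j454·0.002) = 1 + j0.908 → |·| ≈ 1.3507, ∠ ≈ 42.24°
|L| = 1.25 · 22.722 · 4.6488 / (113.5 · 11.394 · 1.3507) ≈ 0.07559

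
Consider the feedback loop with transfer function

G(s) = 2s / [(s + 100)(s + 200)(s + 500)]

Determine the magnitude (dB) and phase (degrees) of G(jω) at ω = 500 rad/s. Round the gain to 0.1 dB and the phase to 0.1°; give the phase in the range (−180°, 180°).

At s = jω = j500:
zero at origin: s = j500 → |·| = 500, ∠ = 90.00°
pole (s+100): 100 + j500 → |·| = √(100²+500²) = √260000 ≈ 509.9, ∠ = arctan(500/100) ≈ 78.69°
pole (s+200): 200 + j500 → |·| = √(200²+500²) = √290000 ≈ 538.52, ∠ = arctan(500/200) ≈ 68.20°
pole (s+500): 500 + j500 → |·| = √(500²+500²) = √500000 ≈ 707.11, ∠ = arctan(500/500) ≈ 45.00°
|G| = 2 · 500 / 1.9417e+08 ≈ 5.1501e-06
Gain = 20 log₁₀(5.1501e-06) ≈ -105.76 dB
∠G = 90.00° − 191.89° = -101.89°

-105.8 dB, -101.9°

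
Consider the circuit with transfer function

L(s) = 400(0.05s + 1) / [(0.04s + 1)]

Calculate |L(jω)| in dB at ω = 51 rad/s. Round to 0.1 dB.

At ω = 51 rad/s:
zero (1 + j51·0.05) = 1 + j2.55 → |·| ≈ 2.7391, ∠ ≈ 68.59°
pole (1 + j51·0.04) = 1 + j2.04 → |·| ≈ 2.2719, ∠ ≈ 63.89°
|L| = 400 · 2.7391 / (2.2719) ≈ 482.26
Gain = 20 log₁₀(482.26) ≈ 53.67 dB

53.7 dB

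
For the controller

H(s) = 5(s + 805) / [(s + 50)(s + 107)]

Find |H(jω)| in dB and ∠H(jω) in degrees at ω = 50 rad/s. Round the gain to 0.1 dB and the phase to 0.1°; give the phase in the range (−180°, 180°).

At s = jω = j50:
zero (s+805): 805 + j50 → |·| = √(805²+50²) = √650525 ≈ 806.55, ∠ = arctan(50/805) ≈ 3.55°
pole (s+50): 50 + j50 → |·| = √(50²+50²) = √5000 ≈ 70.711, ∠ = arctan(50/50) ≈ 45.00°
pole (s+107): 107 + j50 → |·| = √(107²+50²) = √13949 ≈ 118.11, ∠ = arctan(50/107) ≈ 25.05°
|H| = 5 · 806.55 / 8351.7 ≈ 0.48287
Gain = 20 log₁₀(0.48287) ≈ -6.32 dB
∠H = 3.55° − 70.05° = -66.50°

-6.3 dB, -66.5°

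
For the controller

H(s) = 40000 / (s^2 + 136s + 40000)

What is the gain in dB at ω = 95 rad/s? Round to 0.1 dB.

At s = jω = j95:
quadratic: (j95)² + 136·j95 + 40000 = 30975 + j12920 → |·| ≈ 33562, ∠ ≈ 22.64°
|H| = 40000 / 33562 ≈ 1.1918
Gain = 20 log₁₀(1.1918) ≈ 1.52 dB

1.5 dB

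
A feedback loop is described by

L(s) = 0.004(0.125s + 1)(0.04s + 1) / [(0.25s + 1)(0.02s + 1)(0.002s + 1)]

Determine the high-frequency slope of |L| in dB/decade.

-20 dB/decade

Each pole contributes −20 dB/decade at high frequency; each zero contributes +20 dB/decade.
Net: 2 zero(s) − 3 pole(s) → -20 dB/decade.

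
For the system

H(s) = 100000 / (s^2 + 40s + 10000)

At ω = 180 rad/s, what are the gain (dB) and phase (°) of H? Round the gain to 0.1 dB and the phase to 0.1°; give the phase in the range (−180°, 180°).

12.6 dB, -162.2°

At s = jω = j180:
quadratic: (j180)² + 40·j180 + 10000 = -22400 + j7200 → |·| ≈ 23529, ∠ ≈ 162.18°
|H| = 100000 / 23529 ≈ 4.2501
Gain = 20 log₁₀(4.2501) ≈ 12.57 dB
∠H = 0.00° − 162.18° = -162.18°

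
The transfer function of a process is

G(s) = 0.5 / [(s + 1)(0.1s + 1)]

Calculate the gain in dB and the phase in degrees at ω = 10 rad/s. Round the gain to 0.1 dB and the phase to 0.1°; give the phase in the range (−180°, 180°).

-29.1 dB, -129.3°

At ω = 10 rad/s:
pole (1 + j10·1) = 1 + j10 → |·| ≈ 10.05, ∠ ≈ 84.29°
pole (1 + j10·0.1) = 1 + j1 → |·| ≈ 1.4142, ∠ ≈ 45.00°
|G| = 0.5 · 1 / (10.05 · 1.4142) ≈ 0.03518
Gain = 20 log₁₀(0.03518) ≈ -29.07 dB
∠G = (0°) − (84.29° + 45.00°) = -129.29°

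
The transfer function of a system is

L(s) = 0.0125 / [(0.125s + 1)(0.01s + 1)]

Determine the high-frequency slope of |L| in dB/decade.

Each pole contributes −20 dB/decade at high frequency; each zero contributes +20 dB/decade.
Net: 0 zero(s) − 2 pole(s) → -40 dB/decade.

-40 dB/decade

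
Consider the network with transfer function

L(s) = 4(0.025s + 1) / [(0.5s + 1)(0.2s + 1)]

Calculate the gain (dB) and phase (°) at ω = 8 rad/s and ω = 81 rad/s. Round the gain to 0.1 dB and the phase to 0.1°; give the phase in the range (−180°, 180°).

At ω = 8 rad/s:
zero (1 + j8·0.025) = 1 + j0.2 → |·| ≈ 1.0198, ∠ ≈ 11.31°
pole (1 + j8·0.5) = 1 + j4 → |·| ≈ 4.1231, ∠ ≈ 75.96°
pole (1 + j8·0.2) = 1 + j1.6 → |·| ≈ 1.8868, ∠ ≈ 57.99°
|L| = 4 · 1.0198 / (4.1231 · 1.8868) ≈ 0.52435
Gain = 20 log₁₀(0.52435) ≈ -5.61 dB
∠L = (11.31°) − (75.96° + 57.99°) = -122.64°

At ω = 81 rad/s:
zero (1 + j81·0.025) = 1 + j2.025 → |·| ≈ 2.2585, ∠ ≈ 63.72°
pole (1 + j81·0.5) = 1 + j40.5 → |·| ≈ 40.512, ∠ ≈ 88.59°
pole (1 + j81·0.2) = 1 + j16.2 → |·| ≈ 16.231, ∠ ≈ 86.47°
|L| = 4 · 2.2585 / (40.512 · 16.231) ≈ 0.013739
Gain = 20 log₁₀(0.013739) ≈ -37.24 dB
∠L = (63.72°) − (88.59° + 86.47°) = -111.34°

ω = 8: -5.6 dB, -122.6°; ω = 81: -37.2 dB, -111.3°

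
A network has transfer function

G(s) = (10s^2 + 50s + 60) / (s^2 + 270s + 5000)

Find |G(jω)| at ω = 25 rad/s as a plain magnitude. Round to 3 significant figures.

Substitute s = j25:
Numerator: 10(j25)^2 + 50(j25) + 60 = -6190 + j1250
Denominator: (j25)^2 + 270(j25) + 5000 = 4375 + j6750
|N| = √(6190² + 1250²) ≈ 6315, ∠N ≈ 168.58°
|D| = √(4375² + 6750²) ≈ 8043.8, ∠D ≈ 57.05°
|G| = 6315 / 8043.8 ≈ 0.78508

0.785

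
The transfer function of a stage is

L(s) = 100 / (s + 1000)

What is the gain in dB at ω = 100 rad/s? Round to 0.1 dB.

-20.0 dB

Substitute s = j100:
Numerator: 100 = 100 + j0
Denominator: (j100) + 1000 = 1000 + j100
|N| = √(100² + 0²) ≈ 100, ∠N ≈ 0.00°
|D| = √(1000² + 100²) ≈ 1005, ∠D ≈ 5.71°
|L| = 100 / 1005 ≈ 0.099502
Gain = 20 log₁₀(0.099502) ≈ -20.04 dB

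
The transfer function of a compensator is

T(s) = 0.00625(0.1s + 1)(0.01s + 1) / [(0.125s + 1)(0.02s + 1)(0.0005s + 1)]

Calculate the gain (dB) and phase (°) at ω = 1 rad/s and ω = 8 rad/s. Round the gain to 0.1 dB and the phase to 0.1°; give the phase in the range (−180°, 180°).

At ω = 1 rad/s:
zero (1 + j1·0.1) = 1 + j0.1 → |·| ≈ 1.005, ∠ ≈ 5.71°
zero (1 + j1·0.01) = 1 + j0.01 → |·| ≈ 1, ∠ ≈ 0.57°
pole (1 + j1·0.125) = 1 + j0.125 → |·| ≈ 1.0078, ∠ ≈ 7.13°
pole (1 + j1·0.02) = 1 + j0.02 → |·| ≈ 1.0002, ∠ ≈ 1.15°
pole (1 + j1·0.0005) = 1 + j0.0005 → |·| ≈ 1, ∠ ≈ 0.03°
|T| = 0.00625 · 1.005 · 1 / (1.0078 · 1.0002 · 1) ≈ 0.0062314
Gain = 20 log₁₀(0.0062314) ≈ -44.11 dB
∠T = (5.71° + 0.57°) − (7.13° + 1.15° + 0.03°) = -2.03°

At ω = 8 rad/s:
zero (1 + j8·0.1) = 1 + j0.8 → |·| ≈ 1.2806, ∠ ≈ 38.66°
zero (1 + j8·0.01) = 1 + j0.08 → |·| ≈ 1.0032, ∠ ≈ 4.57°
pole (1 + j8·0.125) = 1 + j1 → |·| ≈ 1.4142, ∠ ≈ 45.00°
pole (1 + j8·0.02) = 1 + j0.16 → |·| ≈ 1.0127, ∠ ≈ 9.09°
pole (1 + j8·0.0005) = 1 + j0.004 → |·| ≈ 1, ∠ ≈ 0.23°
|T| = 0.00625 · 1.2806 · 1.0032 / (1.4142 · 1.0127 · 1) ≈ 0.0056065
Gain = 20 log₁₀(0.0056065) ≈ -45.03 dB
∠T = (38.66° + 4.57°) − (45.00° + 9.09° + 0.23°) = -11.09°

ω = 1: -44.1 dB, -2.0°; ω = 8: -45.0 dB, -11.1°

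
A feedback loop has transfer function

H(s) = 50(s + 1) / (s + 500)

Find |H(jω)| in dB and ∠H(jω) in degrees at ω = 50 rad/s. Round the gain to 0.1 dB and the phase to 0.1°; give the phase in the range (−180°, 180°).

At s = jω = j50:
zero (s+1): 1 + j50 → |·| = √(1²+50²) = √2501 ≈ 50.01, ∠ = arctan(50/1) ≈ 88.85°
pole (s+500): 500 + j50 → |·| = √(500²+50²) = √252500 ≈ 502.49, ∠ = arctan(50/500) ≈ 5.71°
|H| = 50 · 50.01 / 502.49 ≈ 4.9762
Gain = 20 log₁₀(4.9762) ≈ 13.94 dB
∠H = 88.85° − 5.71° = 83.14°

13.9 dB, 83.1°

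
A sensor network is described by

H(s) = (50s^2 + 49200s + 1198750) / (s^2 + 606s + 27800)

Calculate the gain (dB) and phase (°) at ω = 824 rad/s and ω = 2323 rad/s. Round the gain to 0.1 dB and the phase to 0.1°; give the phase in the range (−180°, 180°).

ω = 824: 36.1 dB, -13.6°; ω = 2323: 34.4 dB, -8.4°

Substitute s = j824:
Numerator: 50(j824)^2 + 49200(j824) + 1198750 = -32750050 + j40540800
Denominator: (j824)^2 + 606(j824) + 27800 = -651176 + j499344
|N| = √(32750050² + 40540800²) ≈ 5.2116e+07, ∠N ≈ 128.93°
|D| = √(651176² + 499344²) ≈ 8.2059e+05, ∠D ≈ 142.52°
|H| = 5.2116e+07 / 8.2059e+05 ≈ 63.51
Gain = 20 log₁₀(63.51) ≈ 36.06 dB
∠H = 128.93° − 142.52° = -13.59°

Substitute s = j2323:
Numerator: 50(j2323)^2 + 49200(j2323) + 1198750 = -268617700 + j114291600
Denominator: (j2323)^2 + 606(j2323) + 27800 = -5368529 + j1407738
|N| = √(268617700² + 114291600²) ≈ 2.9192e+08, ∠N ≈ 156.95°
|D| = √(5368529² + 1407738²) ≈ 5.55e+06, ∠D ≈ 165.31°
|H| = 2.9192e+08 / 5.55e+06 ≈ 52.598
Gain = 20 log₁₀(52.598) ≈ 34.42 dB
∠H = 156.95° − 165.31° = -8.36°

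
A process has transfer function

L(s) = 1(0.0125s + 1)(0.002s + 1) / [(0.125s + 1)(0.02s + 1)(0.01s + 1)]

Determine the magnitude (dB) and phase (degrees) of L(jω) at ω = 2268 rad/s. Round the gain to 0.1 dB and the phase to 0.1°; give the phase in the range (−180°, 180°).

At ω = 2268 rad/s:
zero (1 + j2268·0.0125) = 1 + j28.35 → |·| ≈ 28.368, ∠ ≈ 87.98°
zero (1 + j2268·0.002) = 1 + j4.536 → |·| ≈ 4.6449, ∠ ≈ 77.57°
pole (1 + j2268·0.125) = 1 + j283.5 → |·| ≈ 283.5, ∠ ≈ 89.80°
pole (1 + j2268·0.02) = 1 + j45.36 → |·| ≈ 45.371, ∠ ≈ 88.74°
pole (1 + j2268·0.01) = 1 + j22.68 → |·| ≈ 22.702, ∠ ≈ 87.48°
|L| = 1 · 28.368 · 4.6449 / (283.5 · 45.371 · 22.702) ≈ 0.00045124
Gain = 20 log₁₀(0.00045124) ≈ -66.91 dB
∠L = (87.98° + 77.57°) − (89.80° + 88.74° + 87.48°) = -100.47°

-66.9 dB, -100.5°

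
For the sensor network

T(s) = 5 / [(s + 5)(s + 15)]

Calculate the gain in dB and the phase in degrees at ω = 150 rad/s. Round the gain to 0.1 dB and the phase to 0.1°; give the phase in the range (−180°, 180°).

At s = jω = j150:
pole (s+5): 5 + j150 → |·| = √(5²+150²) = √22525 ≈ 150.08, ∠ = arctan(150/5) ≈ 88.09°
pole (s+15): 15 + j150 → |·| = √(15²+150²) = √22725 ≈ 150.75, ∠ = arctan(150/15) ≈ 84.29°
|T| = 5 / 22625 ≈ 0.00022099
Gain = 20 log₁₀(0.00022099) ≈ -73.11 dB
∠T = 0.00° − 172.38° = -172.38°

-73.1 dB, -172.4°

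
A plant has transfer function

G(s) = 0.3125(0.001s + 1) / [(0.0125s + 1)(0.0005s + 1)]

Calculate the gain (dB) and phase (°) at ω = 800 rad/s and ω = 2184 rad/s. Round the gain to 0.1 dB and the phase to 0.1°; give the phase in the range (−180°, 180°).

ω = 800: -28.6 dB, -67.4°; ω = 2184: -34.6 dB, -70.0°

At ω = 800 rad/s:
zero (1 + j800·0.001) = 1 + j0.8 → |·| ≈ 1.2806, ∠ ≈ 38.66°
pole (1 + j800·0.0125) = 1 + j10 → |·| ≈ 10.05, ∠ ≈ 84.29°
pole (1 + j800·0.0005) = 1 + j0.4 → |·| ≈ 1.077, ∠ ≈ 21.80°
|G| = 0.3125 · 1.2806 / (10.05 · 1.077) ≈ 0.036973
Gain = 20 log₁₀(0.036973) ≈ -28.64 dB
∠G = (38.66°) − (84.29° + 21.80°) = -67.43°

At ω = 2184 rad/s:
zero (1 + j2184·0.001) = 1 + j2.184 → |·| ≈ 2.4021, ∠ ≈ 65.40°
pole (1 + j2184·0.0125) = 1 + j27.3 → |·| ≈ 27.318, ∠ ≈ 87.90°
pole (1 + j2184·0.0005) = 1 + j1.092 → |·| ≈ 1.4807, ∠ ≈ 47.52°
|G| = 0.3125 · 2.4021 / (27.318 · 1.4807) ≈ 0.018558
Gain = 20 log₁₀(0.018558) ≈ -34.63 dB
∠G = (65.40°) − (87.90° + 47.52°) = -70.02°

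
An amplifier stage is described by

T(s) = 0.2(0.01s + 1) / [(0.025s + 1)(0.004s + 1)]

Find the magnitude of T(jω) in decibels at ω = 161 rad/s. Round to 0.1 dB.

At ω = 161 rad/s:
zero (1 + j161·0.01) = 1 + j1.61 → |·| ≈ 1.8953, ∠ ≈ 58.15°
pole (1 + j161·0.025) = 1 + j4.025 → |·| ≈ 4.1474, ∠ ≈ 76.05°
pole (1 + j161·0.004) = 1 + j0.644 → |·| ≈ 1.1894, ∠ ≈ 32.78°
|T| = 0.2 · 1.8953 / (4.1474 · 1.1894) ≈ 0.076843
Gain = 20 log₁₀(0.076843) ≈ -22.29 dB

-22.3 dB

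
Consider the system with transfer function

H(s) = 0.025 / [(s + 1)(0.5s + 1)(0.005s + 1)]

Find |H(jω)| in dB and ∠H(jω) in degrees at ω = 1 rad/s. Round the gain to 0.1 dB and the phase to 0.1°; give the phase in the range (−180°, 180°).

-36.0 dB, -71.9°

At ω = 1 rad/s:
pole (1 + j1·1) = 1 + j1 → |·| ≈ 1.4142, ∠ ≈ 45.00°
pole (1 + j1·0.5) = 1 + j0.5 → |·| ≈ 1.118, ∠ ≈ 26.57°
pole (1 + j1·0.005) = 1 + j0.005 → |·| ≈ 1, ∠ ≈ 0.29°
|H| = 0.025 · 1 / (1.4142 · 1.118 · 1) ≈ 0.015812
Gain = 20 log₁₀(0.015812) ≈ -36.02 dB
∠H = (0°) − (45.00° + 26.57° + 0.29°) = -71.86°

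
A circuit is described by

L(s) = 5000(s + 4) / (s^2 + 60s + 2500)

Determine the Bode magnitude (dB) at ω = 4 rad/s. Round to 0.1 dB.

21.1 dB

At s = jω = j4:
zero (s+4): 4 + j4 → |·| = √(4²+4²) = √32 ≈ 5.6569, ∠ = arctan(4/4) ≈ 45.00°
quadratic: (j4)² + 60·j4 + 2500 = 2484 + j240 → |·| ≈ 2495.6, ∠ ≈ 5.52°
|L| = 5000 · 5.6569 / 2495.6 ≈ 11.334
Gain = 20 log₁₀(11.334) ≈ 21.09 dB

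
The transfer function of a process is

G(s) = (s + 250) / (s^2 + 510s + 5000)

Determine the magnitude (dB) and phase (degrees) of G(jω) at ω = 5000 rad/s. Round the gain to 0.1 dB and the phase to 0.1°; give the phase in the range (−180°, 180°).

-74.0 dB, -87.0°

Substitute s = j5000:
Numerator: (j5000) + 250 = 250 + j5000
Denominator: (j5000)^2 + 510(j5000) + 5000 = -24995000 + j2550000
|N| = √(250² + 5000²) ≈ 5006.2, ∠N ≈ 87.14°
|D| = √(24995000² + 2550000²) ≈ 2.5125e+07, ∠D ≈ 174.17°
|G| = 5006.2 / 2.5125e+07 ≈ 0.00019925
Gain = 20 log₁₀(0.00019925) ≈ -74.01 dB
∠G = 87.14° − 174.17° = -87.03°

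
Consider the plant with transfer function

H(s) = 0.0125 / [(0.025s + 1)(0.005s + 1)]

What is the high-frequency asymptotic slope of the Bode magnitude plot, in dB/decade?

Each pole contributes −20 dB/decade at high frequency; each zero contributes +20 dB/decade.
Net: 0 zero(s) − 2 pole(s) → -40 dB/decade.

-40 dB/decade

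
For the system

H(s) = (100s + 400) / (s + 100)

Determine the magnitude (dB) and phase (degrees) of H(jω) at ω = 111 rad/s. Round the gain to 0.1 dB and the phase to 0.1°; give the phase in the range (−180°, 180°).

37.4 dB, 40.0°

Substitute s = j111:
Numerator: 100(j111) + 400 = 400 + j11100
Denominator: (j111) + 100 = 100 + j111
|N| = √(400² + 11100²) ≈ 11107, ∠N ≈ 87.94°
|D| = √(100² + 111²) ≈ 149.4, ∠D ≈ 47.98°
|H| = 11107 / 149.4 ≈ 74.344
Gain = 20 log₁₀(74.344) ≈ 37.42 dB
∠H = 87.94° − 47.98° = 39.96°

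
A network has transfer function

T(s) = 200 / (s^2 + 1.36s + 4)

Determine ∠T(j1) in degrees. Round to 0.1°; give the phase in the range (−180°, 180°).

-24.4°

At s = jω = j1:
quadratic: (j1)² + 1.36·j1 + 4 = 3 + j1.36 → |·| ≈ 3.2939, ∠ ≈ 24.39°
∠T = 0.00° − 24.39° = -24.39°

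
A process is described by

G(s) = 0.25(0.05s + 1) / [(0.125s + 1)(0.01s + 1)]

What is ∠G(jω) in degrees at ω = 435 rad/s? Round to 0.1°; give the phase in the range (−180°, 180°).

At ω = 435 rad/s:
zero (1 + j435·0.05) = 1 + j21.75 → |·| ≈ 21.773, ∠ ≈ 87.37°
pole (1 + j435·0.125) = 1 + j54.375 → |·| ≈ 54.384, ∠ ≈ 88.95°
pole (1 + j435·0.01) = 1 + j4.35 → |·| ≈ 4.4635, ∠ ≈ 77.05°
∠G = (87.37°) − (88.95° + 77.05°) = -78.63°

-78.6°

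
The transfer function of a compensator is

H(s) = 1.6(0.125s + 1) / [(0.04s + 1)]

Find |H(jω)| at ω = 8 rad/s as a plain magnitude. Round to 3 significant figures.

At ω = 8 rad/s:
zero (1 + j8·0.125) = 1 + j1 → |·| ≈ 1.4142, ∠ ≈ 45.00°
pole (1 + j8·0.04) = 1 + j0.32 → |·| ≈ 1.05, ∠ ≈ 17.74°
|H| = 1.6 · 1.4142 / (1.05) ≈ 2.155

2.16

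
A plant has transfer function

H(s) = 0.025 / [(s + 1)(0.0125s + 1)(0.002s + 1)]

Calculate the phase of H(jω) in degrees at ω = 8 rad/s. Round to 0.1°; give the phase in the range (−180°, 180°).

-89.5°

At ω = 8 rad/s:
pole (1 + j8·1) = 1 + j8 → |·| ≈ 8.0623, ∠ ≈ 82.87°
pole (1 + j8·0.0125) = 1 + j0.1 → |·| ≈ 1.005, ∠ ≈ 5.71°
pole (1 + j8·0.002) = 1 + j0.016 → |·| ≈ 1.0001, ∠ ≈ 0.92°
∠H = (0°) − (82.87° + 5.71° + 0.92°) = -89.50°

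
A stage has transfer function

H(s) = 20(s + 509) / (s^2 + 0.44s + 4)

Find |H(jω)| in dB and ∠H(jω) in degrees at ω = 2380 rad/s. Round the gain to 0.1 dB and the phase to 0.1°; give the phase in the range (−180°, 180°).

-41.3 dB, -102.1°

At s = jω = j2380:
zero (s+509): 509 + j2380 → |·| = √(509²+2380²) = √5923481 ≈ 2433.8, ∠ = arctan(2380/509) ≈ 77.93°
quadratic: (j2380)² + 0.44·j2380 + 4 = -5664396 + j1047.2 → |·| ≈ 5.6644e+06, ∠ ≈ 179.99°
|H| = 20 · 2433.8 / 5.6644e+06 ≈ 0.0085933
Gain = 20 log₁₀(0.0085933) ≈ -41.32 dB
∠H = 77.93° − 179.99° = -102.06°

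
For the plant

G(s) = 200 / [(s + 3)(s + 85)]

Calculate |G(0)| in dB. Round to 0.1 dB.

G(0) = 200 / (3·85) ≈ 0.78431
20 log₁₀(0.78431) ≈ -2.11 dB

-2.1 dB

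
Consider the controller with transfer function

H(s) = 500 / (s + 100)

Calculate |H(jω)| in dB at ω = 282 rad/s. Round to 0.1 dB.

4.5 dB

Substitute s = j282:
Numerator: 500 = 500 + j0
Denominator: (j282) + 100 = 100 + j282
|N| = √(500² + 0²) ≈ 500, ∠N ≈ 0.00°
|D| = √(100² + 282²) ≈ 299.21, ∠D ≈ 70.47°
|H| = 500 / 299.21 ≈ 1.6711
Gain = 20 log₁₀(1.6711) ≈ 4.46 dB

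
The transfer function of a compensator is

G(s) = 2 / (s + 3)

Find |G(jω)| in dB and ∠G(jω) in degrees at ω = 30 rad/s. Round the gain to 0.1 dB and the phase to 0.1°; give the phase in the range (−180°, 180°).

-23.6 dB, -84.3°

At s = jω = j30:
pole (s+3): 3 + j30 → |·| = √(3²+30²) = √909 ≈ 30.15, ∠ = arctan(30/3) ≈ 84.29°
|G| = 2 / 30.15 ≈ 0.066335
Gain = 20 log₁₀(0.066335) ≈ -23.57 dB
∠G = 0.00° − 84.29° = -84.29°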